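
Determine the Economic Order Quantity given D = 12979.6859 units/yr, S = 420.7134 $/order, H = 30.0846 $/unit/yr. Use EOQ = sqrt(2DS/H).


2*D*S = 2 * 12979.6859 * 420.7134 = 10921455.5718
2*D*S/H = 363024.7892
EOQ = sqrt(363024.7892) = 602.5154

602.5154 units


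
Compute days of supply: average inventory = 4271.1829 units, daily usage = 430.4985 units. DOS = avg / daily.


DOS = 4271.1829 / 430.4985 = 9.9215

9.9215 days


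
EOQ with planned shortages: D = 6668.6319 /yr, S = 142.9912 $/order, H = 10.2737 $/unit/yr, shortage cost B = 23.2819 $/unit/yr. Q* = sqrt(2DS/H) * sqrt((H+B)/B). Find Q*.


sqrt(2DS/H) = 430.8485
sqrt((H+B)/B) = 1.2005
Q* = 430.8485 * 1.2005 = 517.2469

517.2469 units


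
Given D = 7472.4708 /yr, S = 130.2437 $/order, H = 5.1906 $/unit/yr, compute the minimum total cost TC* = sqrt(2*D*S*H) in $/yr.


2*D*S*H = 10103422.3952
TC* = sqrt(10103422.3952) = 3178.5881

3178.5881 $/yr


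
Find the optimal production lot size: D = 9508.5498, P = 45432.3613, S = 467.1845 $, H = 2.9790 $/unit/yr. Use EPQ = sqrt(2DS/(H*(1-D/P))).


1 - D/P = 1 - 0.2093 = 0.7907
H*(1-D/P) = 2.3555
2DS = 8884494.1681
EPQ = sqrt(3771769.1492) = 1942.1043

1942.1043 units


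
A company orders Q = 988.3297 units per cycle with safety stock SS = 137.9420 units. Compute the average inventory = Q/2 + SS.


Q/2 = 494.1649
Avg = 494.1649 + 137.9420 = 632.1069

632.1069 units


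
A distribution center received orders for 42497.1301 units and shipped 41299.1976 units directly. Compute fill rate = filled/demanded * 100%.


FR = 41299.1976 / 42497.1301 * 100 = 97.1811

97.1811%


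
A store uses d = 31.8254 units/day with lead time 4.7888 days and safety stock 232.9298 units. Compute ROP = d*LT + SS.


d*LT = 31.8254 * 4.7888 = 152.4055
ROP = 152.4055 + 232.9298 = 385.3353

385.3353 units


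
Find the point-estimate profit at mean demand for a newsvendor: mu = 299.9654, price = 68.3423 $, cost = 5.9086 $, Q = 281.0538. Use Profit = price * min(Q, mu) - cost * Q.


Sales at mu = min(281.0538, 299.9654) = 281.0538
Revenue = 68.3423 * 281.0538 = 19207.8631
Total cost = 5.9086 * 281.0538 = 1660.6345
Profit = 19207.8631 - 1660.6345 = 17547.2286

17547.2286 $


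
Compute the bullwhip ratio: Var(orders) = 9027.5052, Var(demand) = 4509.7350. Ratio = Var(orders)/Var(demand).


BW = 9027.5052 / 4509.7350 = 2.0018

2.0018


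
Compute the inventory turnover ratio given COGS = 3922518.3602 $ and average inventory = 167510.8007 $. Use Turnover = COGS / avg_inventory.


Turnover = 3922518.3602 / 167510.8007 = 23.4165

23.4165


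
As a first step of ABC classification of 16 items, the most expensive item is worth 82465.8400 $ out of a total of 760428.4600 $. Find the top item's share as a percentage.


Top item = 82465.8400
Total = 760428.4600
Percentage = 82465.8400 / 760428.4600 * 100 = 10.8447

10.8447%


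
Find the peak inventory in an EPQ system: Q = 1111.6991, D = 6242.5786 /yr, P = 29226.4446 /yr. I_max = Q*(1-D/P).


D/P = 0.2136
1 - D/P = 0.7864
I_max = 1111.6991 * 0.7864 = 874.2474

874.2474 units


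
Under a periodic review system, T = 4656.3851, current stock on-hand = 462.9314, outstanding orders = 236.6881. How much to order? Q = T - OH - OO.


Inventory position = OH + OO = 462.9314 + 236.6881 = 699.6195
Q = 4656.3851 - 699.6195 = 3956.7656

3956.7656 units


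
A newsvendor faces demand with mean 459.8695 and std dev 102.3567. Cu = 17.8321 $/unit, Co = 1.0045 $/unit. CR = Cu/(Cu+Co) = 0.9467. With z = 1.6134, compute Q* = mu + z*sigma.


CR = Cu/(Cu+Co) = 17.8321/(17.8321+1.0045) = 0.9467
z = 1.6134
Q* = 459.8695 + 1.6134 * 102.3567 = 625.0118

625.0118 units


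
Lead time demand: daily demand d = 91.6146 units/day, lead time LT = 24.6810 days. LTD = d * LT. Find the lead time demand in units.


LTD = 91.6146 * 24.6810 = 2261.1399

2261.1399 units


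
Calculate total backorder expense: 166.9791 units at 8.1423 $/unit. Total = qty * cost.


Total = 166.9791 * 8.1423 = 1359.5939

1359.5939 $


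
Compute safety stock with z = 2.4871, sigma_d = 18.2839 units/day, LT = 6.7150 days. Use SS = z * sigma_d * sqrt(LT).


sqrt(LT) = sqrt(6.7150) = 2.5913
SS = 2.4871 * 18.2839 * 2.5913 = 117.8379

117.8379 units


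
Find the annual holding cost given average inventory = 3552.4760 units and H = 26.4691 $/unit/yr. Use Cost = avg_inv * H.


Cost = 3552.4760 * 26.4691 = 94030.8425

94030.8425 $/yr


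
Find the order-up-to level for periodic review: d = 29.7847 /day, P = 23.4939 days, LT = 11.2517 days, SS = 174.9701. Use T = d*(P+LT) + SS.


P + LT = 34.7456
d*(P+LT) = 29.7847 * 34.7456 = 1034.8873
T = 1034.8873 + 174.9701 = 1209.8574

1209.8574 units


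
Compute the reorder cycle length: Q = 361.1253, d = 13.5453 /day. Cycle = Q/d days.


Cycle = 361.1253 / 13.5453 = 26.6606

26.6606 days


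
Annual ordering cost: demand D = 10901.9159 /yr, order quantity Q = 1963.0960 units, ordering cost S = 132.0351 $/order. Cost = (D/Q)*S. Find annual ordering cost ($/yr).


Number of orders = D/Q = 5.5534
Cost = 5.5534 * 132.0351 = 733.2477

733.2477 $/yr


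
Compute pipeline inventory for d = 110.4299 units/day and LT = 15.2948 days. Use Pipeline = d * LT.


Pipeline = 110.4299 * 15.2948 = 1689.0032

1689.0032 units


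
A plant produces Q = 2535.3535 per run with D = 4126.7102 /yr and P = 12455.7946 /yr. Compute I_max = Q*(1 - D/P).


D/P = 0.3313
1 - D/P = 0.6687
I_max = 2535.3535 * 0.6687 = 1695.3694

1695.3694 units


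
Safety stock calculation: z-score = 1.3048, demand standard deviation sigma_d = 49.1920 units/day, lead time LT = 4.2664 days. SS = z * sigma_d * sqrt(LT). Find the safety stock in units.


sqrt(LT) = sqrt(4.2664) = 2.0655
SS = 1.3048 * 49.1920 * 2.0655 = 132.5773

132.5773 units


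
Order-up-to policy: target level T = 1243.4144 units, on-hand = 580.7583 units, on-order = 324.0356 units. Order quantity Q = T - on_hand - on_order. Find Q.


Inventory position = OH + OO = 580.7583 + 324.0356 = 904.7939
Q = 1243.4144 - 904.7939 = 338.6205

338.6205 units


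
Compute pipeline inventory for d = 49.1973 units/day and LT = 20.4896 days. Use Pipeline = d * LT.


Pipeline = 49.1973 * 20.4896 = 1008.0330

1008.0330 units


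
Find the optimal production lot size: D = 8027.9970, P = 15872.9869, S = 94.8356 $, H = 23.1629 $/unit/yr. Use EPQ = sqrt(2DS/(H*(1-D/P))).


1 - D/P = 1 - 0.5058 = 0.4942
H*(1-D/P) = 11.4479
2DS = 1522679.8246
EPQ = sqrt(133009.2762) = 364.7044

364.7044 units


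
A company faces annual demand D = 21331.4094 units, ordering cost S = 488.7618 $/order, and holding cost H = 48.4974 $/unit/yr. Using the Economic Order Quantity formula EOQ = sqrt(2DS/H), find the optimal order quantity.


2*D*S = 2 * 21331.4094 * 488.7618 = 20851956.1098
2*D*S/H = 429960.2888
EOQ = sqrt(429960.2888) = 655.7136

655.7136 units


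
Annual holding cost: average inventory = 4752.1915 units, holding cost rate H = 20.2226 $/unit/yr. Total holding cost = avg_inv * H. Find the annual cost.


Cost = 4752.1915 * 20.2226 = 96101.6678

96101.6678 $/yr


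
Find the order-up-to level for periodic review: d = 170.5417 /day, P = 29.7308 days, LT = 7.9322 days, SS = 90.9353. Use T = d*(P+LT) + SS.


P + LT = 37.6630
d*(P+LT) = 170.5417 * 37.6630 = 6423.1120
T = 6423.1120 + 90.9353 = 6514.0473

6514.0473 units


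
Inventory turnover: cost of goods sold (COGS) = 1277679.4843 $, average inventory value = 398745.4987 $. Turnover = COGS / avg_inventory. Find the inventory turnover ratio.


Turnover = 1277679.4843 / 398745.4987 = 3.2042

3.2042


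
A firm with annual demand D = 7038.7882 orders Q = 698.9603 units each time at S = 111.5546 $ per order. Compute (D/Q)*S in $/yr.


Number of orders = D/Q = 10.0704
Cost = 10.0704 * 111.5546 = 1123.3960

1123.3960 $/yr


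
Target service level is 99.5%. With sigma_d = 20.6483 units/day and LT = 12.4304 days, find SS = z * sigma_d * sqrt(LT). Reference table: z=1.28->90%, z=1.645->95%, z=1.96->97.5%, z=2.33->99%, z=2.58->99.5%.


From the table, SL = 99.5% corresponds to z = 2.58
sqrt(LT) = sqrt(12.4304) = 3.5257
SS = 2.58 * 20.6483 * 3.5257 = 187.8220

187.8220 units


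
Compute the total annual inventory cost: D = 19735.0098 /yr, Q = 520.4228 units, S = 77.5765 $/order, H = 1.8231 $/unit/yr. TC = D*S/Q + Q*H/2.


Ordering cost = D*S/Q = 2941.7869
Holding cost = Q*H/2 = 474.3914
TC = 2941.7869 + 474.3914 = 3416.1783

3416.1783 $/yr


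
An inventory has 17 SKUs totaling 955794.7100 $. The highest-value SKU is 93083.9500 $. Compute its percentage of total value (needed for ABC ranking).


Top item = 93083.9500
Total = 955794.7100
Percentage = 93083.9500 / 955794.7100 * 100 = 9.7389

9.7389%


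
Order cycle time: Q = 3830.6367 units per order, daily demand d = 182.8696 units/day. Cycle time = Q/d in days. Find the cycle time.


Cycle = 3830.6367 / 182.8696 = 20.9474

20.9474 days


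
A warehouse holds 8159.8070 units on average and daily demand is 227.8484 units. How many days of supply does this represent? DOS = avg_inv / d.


DOS = 8159.8070 / 227.8484 = 35.8124

35.8124 days


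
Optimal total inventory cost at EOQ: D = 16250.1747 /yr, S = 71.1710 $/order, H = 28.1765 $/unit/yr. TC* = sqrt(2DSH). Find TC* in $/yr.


2*D*S*H = 65174565.3179
TC* = sqrt(65174565.3179) = 8073.0766

8073.0766 $/yr


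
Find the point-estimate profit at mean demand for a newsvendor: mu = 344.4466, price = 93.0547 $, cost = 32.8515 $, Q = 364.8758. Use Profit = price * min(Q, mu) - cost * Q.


Sales at mu = min(364.8758, 344.4466) = 344.4466
Revenue = 93.0547 * 344.4466 = 32052.3750
Total cost = 32.8515 * 364.8758 = 11986.7173
Profit = 32052.3750 - 11986.7173 = 20065.6577

20065.6577 $


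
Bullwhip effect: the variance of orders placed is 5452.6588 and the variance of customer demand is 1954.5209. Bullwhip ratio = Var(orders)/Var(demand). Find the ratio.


BW = 5452.6588 / 1954.5209 = 2.7898

2.7898


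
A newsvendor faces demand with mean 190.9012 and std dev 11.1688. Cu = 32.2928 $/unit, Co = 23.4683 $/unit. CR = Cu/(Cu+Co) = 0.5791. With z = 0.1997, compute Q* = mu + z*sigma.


CR = Cu/(Cu+Co) = 32.2928/(32.2928+23.4683) = 0.5791
z = 0.1997
Q* = 190.9012 + 0.1997 * 11.1688 = 193.1316

193.1316 units


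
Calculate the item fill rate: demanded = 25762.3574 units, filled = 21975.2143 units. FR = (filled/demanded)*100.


FR = 21975.2143 / 25762.3574 * 100 = 85.2997

85.2997%


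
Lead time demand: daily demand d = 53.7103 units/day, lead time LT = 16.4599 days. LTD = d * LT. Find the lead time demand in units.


LTD = 53.7103 * 16.4599 = 884.0662

884.0662 units


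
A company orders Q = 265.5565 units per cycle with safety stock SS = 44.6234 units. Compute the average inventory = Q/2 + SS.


Q/2 = 132.7783
Avg = 132.7783 + 44.6234 = 177.4017

177.4017 units


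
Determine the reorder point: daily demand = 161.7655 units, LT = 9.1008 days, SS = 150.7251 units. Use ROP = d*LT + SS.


d*LT = 161.7655 * 9.1008 = 1472.1955
ROP = 1472.1955 + 150.7251 = 1622.9206

1622.9206 units


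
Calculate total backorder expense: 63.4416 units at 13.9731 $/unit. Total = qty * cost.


Total = 63.4416 * 13.9731 = 886.4758

886.4758 $


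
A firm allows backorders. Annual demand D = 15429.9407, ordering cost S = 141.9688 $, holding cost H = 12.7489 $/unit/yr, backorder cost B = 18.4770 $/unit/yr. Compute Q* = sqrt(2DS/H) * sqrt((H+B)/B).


sqrt(2DS/H) = 586.2154
sqrt((H+B)/B) = 1.3000
Q* = 586.2154 * 1.3000 = 762.0772

762.0772 units


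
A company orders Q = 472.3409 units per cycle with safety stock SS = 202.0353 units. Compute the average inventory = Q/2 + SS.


Q/2 = 236.1704
Avg = 236.1704 + 202.0353 = 438.2057

438.2057 units


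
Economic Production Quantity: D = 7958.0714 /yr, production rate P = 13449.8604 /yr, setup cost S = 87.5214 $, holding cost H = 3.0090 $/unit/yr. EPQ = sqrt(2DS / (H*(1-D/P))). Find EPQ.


1 - D/P = 1 - 0.5917 = 0.4083
H*(1-D/P) = 1.2286
2DS = 1393003.1005
EPQ = sqrt(1133793.1509) = 1064.7972

1064.7972 units


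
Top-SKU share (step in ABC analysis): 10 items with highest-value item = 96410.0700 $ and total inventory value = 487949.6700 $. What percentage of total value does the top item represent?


Top item = 96410.0700
Total = 487949.6700
Percentage = 96410.0700 / 487949.6700 * 100 = 19.7582

19.7582%


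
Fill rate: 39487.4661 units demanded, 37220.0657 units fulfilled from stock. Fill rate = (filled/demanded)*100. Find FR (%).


FR = 37220.0657 / 39487.4661 * 100 = 94.2579

94.2579%


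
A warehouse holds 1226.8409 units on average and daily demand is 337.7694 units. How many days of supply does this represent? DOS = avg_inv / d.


DOS = 1226.8409 / 337.7694 = 3.6322

3.6322 days


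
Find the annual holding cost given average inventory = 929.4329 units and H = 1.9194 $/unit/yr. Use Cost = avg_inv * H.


Cost = 929.4329 * 1.9194 = 1783.9535

1783.9535 $/yr


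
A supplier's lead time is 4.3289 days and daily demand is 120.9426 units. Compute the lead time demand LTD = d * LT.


LTD = 120.9426 * 4.3289 = 523.5484

523.5484 units


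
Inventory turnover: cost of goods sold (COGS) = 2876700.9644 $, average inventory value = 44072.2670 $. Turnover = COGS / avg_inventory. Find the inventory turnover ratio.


Turnover = 2876700.9644 / 44072.2670 = 65.2724

65.2724


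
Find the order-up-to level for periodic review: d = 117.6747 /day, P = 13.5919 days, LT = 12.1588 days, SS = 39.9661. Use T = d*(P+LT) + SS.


P + LT = 25.7507
d*(P+LT) = 117.6747 * 25.7507 = 3030.2059
T = 3030.2059 + 39.9661 = 3070.1720

3070.1720 units


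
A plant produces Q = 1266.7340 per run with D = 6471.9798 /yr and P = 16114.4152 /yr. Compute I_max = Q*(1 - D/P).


D/P = 0.4016
1 - D/P = 0.5984
I_max = 1266.7340 * 0.5984 = 757.9798

757.9798 units


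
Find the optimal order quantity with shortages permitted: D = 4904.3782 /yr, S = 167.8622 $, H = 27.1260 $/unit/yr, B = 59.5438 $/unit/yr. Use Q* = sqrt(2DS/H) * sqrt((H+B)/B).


sqrt(2DS/H) = 246.3715
sqrt((H+B)/B) = 1.2065
Q* = 246.3715 * 1.2065 = 297.2393

297.2393 units


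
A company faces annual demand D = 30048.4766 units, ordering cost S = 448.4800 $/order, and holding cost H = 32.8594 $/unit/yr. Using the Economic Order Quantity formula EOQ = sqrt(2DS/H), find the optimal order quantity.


2*D*S = 2 * 30048.4766 * 448.4800 = 26952281.5711
2*D*S/H = 820230.4842
EOQ = sqrt(820230.4842) = 905.6658

905.6658 units


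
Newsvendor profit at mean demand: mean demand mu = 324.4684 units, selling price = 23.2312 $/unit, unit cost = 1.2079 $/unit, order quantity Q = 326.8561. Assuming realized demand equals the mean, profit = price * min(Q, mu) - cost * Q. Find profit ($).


Sales at mu = min(326.8561, 324.4684) = 324.4684
Revenue = 23.2312 * 324.4684 = 7537.7903
Total cost = 1.2079 * 326.8561 = 394.8095
Profit = 7537.7903 - 394.8095 = 7142.9808

7142.9808 $


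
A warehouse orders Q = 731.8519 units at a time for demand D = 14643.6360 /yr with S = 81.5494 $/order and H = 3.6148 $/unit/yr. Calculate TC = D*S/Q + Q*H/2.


Ordering cost = D*S/Q = 1631.7232
Holding cost = Q*H/2 = 1322.7491
TC = 1631.7232 + 1322.7491 = 2954.4723

2954.4723 $/yr


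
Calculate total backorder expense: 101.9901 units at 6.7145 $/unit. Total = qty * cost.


Total = 101.9901 * 6.7145 = 684.8125

684.8125 $


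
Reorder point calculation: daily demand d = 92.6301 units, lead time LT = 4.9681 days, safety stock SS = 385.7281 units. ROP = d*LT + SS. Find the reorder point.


d*LT = 92.6301 * 4.9681 = 460.1956
ROP = 460.1956 + 385.7281 = 845.9237

845.9237 units


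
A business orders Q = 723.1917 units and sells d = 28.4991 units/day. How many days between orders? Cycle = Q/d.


Cycle = 723.1917 / 28.4991 = 25.3759

25.3759 days


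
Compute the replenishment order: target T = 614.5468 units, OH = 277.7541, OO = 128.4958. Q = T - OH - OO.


Inventory position = OH + OO = 277.7541 + 128.4958 = 406.2499
Q = 614.5468 - 406.2499 = 208.2969

208.2969 units


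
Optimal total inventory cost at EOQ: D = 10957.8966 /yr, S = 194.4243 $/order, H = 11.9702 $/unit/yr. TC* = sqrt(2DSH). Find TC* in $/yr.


2*D*S*H = 51004576.3323
TC* = sqrt(51004576.3323) = 7141.7488

7141.7488 $/yr


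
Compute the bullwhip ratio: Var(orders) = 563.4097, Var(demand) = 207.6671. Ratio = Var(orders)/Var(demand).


BW = 563.4097 / 207.6671 = 2.7130

2.7130


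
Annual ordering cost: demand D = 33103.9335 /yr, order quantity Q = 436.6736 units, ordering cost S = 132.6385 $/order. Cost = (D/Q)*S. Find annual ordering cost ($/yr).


Number of orders = D/Q = 75.8093
Cost = 75.8093 * 132.6385 = 10055.2360

10055.2360 $/yr


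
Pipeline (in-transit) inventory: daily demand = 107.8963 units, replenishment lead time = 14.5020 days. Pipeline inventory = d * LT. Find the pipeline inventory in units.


Pipeline = 107.8963 * 14.5020 = 1564.7121

1564.7121 units


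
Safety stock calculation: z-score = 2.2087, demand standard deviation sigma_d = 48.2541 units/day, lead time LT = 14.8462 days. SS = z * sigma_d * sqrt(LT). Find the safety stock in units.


sqrt(LT) = sqrt(14.8462) = 3.8531
SS = 2.2087 * 48.2541 * 3.8531 = 410.6564

410.6564 units


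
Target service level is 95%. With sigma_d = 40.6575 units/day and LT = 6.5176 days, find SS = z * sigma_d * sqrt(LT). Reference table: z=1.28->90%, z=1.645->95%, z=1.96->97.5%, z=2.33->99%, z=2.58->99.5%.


From the table, SL = 95% corresponds to z = 1.645
sqrt(LT) = sqrt(6.5176) = 2.5530
SS = 1.645 * 40.6575 * 2.5530 = 170.7460

170.7460 units


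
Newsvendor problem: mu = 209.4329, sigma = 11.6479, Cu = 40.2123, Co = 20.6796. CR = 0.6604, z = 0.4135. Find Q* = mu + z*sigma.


CR = Cu/(Cu+Co) = 40.2123/(40.2123+20.6796) = 0.6604
z = 0.4135
Q* = 209.4329 + 0.4135 * 11.6479 = 214.2493

214.2493 units


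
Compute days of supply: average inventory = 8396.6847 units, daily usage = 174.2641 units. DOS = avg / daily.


DOS = 8396.6847 / 174.2641 = 48.1837

48.1837 days


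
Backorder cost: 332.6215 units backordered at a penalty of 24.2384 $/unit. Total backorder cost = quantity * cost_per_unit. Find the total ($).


Total = 332.6215 * 24.2384 = 8062.2130

8062.2130 $


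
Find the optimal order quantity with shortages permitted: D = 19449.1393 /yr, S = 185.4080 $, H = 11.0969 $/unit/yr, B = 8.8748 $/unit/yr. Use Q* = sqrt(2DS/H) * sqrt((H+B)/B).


sqrt(2DS/H) = 806.1736
sqrt((H+B)/B) = 1.5001
Q* = 806.1736 * 1.5001 = 1209.3634

1209.3634 units


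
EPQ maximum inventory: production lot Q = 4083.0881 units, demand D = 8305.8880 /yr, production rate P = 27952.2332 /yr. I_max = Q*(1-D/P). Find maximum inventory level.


D/P = 0.2971
1 - D/P = 0.7029
I_max = 4083.0881 * 0.7029 = 2869.8157

2869.8157 units


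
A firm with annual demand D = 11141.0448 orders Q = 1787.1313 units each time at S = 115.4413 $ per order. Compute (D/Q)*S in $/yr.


Number of orders = D/Q = 6.2340
Cost = 6.2340 * 115.4413 = 719.6655

719.6655 $/yr


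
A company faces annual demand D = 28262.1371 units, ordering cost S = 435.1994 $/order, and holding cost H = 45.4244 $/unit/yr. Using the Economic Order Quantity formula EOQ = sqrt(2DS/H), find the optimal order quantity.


2*D*S = 2 * 28262.1371 * 435.1994 = 24599330.2173
2*D*S/H = 541544.4170
EOQ = sqrt(541544.4170) = 735.8970

735.8970 units


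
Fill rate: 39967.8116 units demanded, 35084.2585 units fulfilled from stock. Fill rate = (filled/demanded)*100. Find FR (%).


FR = 35084.2585 / 39967.8116 * 100 = 87.7813

87.7813%


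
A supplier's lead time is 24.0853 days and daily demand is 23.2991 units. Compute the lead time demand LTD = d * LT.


LTD = 23.2991 * 24.0853 = 561.1658

561.1658 units


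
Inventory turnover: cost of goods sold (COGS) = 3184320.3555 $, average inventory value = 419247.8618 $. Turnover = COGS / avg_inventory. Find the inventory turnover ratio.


Turnover = 3184320.3555 / 419247.8618 = 7.5953

7.5953


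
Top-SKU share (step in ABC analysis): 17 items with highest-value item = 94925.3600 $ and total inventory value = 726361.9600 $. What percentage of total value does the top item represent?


Top item = 94925.3600
Total = 726361.9600
Percentage = 94925.3600 / 726361.9600 * 100 = 13.0686

13.0686%


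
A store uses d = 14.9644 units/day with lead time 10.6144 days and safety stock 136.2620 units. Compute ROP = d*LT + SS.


d*LT = 14.9644 * 10.6144 = 158.8381
ROP = 158.8381 + 136.2620 = 295.1001

295.1001 units


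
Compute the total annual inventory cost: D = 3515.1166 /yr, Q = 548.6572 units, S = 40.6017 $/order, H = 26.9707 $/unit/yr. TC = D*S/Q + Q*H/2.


Ordering cost = D*S/Q = 260.1255
Holding cost = Q*H/2 = 7398.8344
TC = 260.1255 + 7398.8344 = 7658.9598

7658.9598 $/yr


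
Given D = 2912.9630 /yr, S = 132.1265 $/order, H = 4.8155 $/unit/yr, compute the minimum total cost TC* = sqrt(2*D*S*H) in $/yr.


2*D*S*H = 3706775.4836
TC* = sqrt(3706775.4836) = 1925.2988

1925.2988 $/yr


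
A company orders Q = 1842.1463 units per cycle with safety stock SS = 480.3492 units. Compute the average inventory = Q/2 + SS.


Q/2 = 921.0732
Avg = 921.0732 + 480.3492 = 1401.4224

1401.4224 units


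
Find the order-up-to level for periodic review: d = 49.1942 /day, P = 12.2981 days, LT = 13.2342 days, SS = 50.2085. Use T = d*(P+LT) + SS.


P + LT = 25.5323
d*(P+LT) = 49.1942 * 25.5323 = 1256.0411
T = 1256.0411 + 50.2085 = 1306.2496

1306.2496 units


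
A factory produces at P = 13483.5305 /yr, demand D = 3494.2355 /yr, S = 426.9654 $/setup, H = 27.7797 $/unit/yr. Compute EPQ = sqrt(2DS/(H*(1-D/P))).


1 - D/P = 1 - 0.2591 = 0.7409
H*(1-D/P) = 20.5806
2DS = 2983835.3159
EPQ = sqrt(144982.6660) = 380.7659

380.7659 units


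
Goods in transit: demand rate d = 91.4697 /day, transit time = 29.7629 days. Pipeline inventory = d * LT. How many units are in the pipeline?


Pipeline = 91.4697 * 29.7629 = 2722.4035

2722.4035 units


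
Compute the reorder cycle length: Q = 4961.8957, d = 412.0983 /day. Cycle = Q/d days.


Cycle = 4961.8957 / 412.0983 = 12.0406

12.0406 days


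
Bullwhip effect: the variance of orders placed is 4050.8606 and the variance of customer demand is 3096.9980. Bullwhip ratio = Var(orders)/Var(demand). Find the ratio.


BW = 4050.8606 / 3096.9980 = 1.3080

1.3080


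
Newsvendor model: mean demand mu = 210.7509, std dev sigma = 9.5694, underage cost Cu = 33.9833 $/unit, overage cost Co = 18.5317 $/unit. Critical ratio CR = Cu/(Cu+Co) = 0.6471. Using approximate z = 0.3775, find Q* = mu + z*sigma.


CR = Cu/(Cu+Co) = 33.9833/(33.9833+18.5317) = 0.6471
z = 0.3775
Q* = 210.7509 + 0.3775 * 9.5694 = 214.3633

214.3633 units


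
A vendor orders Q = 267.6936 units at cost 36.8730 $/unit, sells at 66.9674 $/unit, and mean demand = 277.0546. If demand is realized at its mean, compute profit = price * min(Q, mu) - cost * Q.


Sales at mu = min(267.6936, 277.0546) = 267.6936
Revenue = 66.9674 * 267.6936 = 17926.7444
Total cost = 36.8730 * 267.6936 = 9870.6661
Profit = 17926.7444 - 9870.6661 = 8056.0783

8056.0783 $


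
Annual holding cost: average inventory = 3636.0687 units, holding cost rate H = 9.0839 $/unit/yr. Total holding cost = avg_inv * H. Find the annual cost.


Cost = 3636.0687 * 9.0839 = 33029.6845

33029.6845 $/yr


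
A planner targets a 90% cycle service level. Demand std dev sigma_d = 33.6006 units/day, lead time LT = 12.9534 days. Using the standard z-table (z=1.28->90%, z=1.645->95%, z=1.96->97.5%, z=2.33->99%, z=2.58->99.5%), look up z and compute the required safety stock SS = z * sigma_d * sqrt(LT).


From the table, SL = 90% corresponds to z = 1.28
sqrt(LT) = sqrt(12.9534) = 3.5991
SS = 1.28 * 33.6006 * 3.5991 = 154.7921

154.7921 units


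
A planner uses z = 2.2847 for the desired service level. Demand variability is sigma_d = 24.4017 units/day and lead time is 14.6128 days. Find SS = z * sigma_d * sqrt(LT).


sqrt(LT) = sqrt(14.6128) = 3.8227
SS = 2.2847 * 24.4017 * 3.8227 = 213.1160

213.1160 units


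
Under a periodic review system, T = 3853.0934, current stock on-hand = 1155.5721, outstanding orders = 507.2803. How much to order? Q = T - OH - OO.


Inventory position = OH + OO = 1155.5721 + 507.2803 = 1662.8524
Q = 3853.0934 - 1662.8524 = 2190.2410

2190.2410 units


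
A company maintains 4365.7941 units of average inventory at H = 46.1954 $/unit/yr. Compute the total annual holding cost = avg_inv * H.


Cost = 4365.7941 * 46.1954 = 201679.6048

201679.6048 $/yr


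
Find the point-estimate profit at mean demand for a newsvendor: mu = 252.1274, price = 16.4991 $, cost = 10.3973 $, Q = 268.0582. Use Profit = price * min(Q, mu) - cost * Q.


Sales at mu = min(268.0582, 252.1274) = 252.1274
Revenue = 16.4991 * 252.1274 = 4159.8752
Total cost = 10.3973 * 268.0582 = 2787.0815
Profit = 4159.8752 - 2787.0815 = 1372.7937

1372.7937 $


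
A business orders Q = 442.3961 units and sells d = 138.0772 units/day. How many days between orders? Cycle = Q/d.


Cycle = 442.3961 / 138.0772 = 3.2040

3.2040 days


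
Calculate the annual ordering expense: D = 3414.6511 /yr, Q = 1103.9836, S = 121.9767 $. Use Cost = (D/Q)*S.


Number of orders = D/Q = 3.0930
Cost = 3.0930 * 121.9767 = 377.2772

377.2772 $/yr


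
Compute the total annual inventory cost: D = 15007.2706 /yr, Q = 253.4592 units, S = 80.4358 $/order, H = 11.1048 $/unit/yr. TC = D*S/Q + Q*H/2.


Ordering cost = D*S/Q = 4762.5883
Holding cost = Q*H/2 = 1407.3069
TC = 4762.5883 + 1407.3069 = 6169.8951

6169.8951 $/yr


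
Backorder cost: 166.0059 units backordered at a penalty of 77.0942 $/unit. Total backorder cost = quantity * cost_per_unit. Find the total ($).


Total = 166.0059 * 77.0942 = 12798.0921

12798.0921 $


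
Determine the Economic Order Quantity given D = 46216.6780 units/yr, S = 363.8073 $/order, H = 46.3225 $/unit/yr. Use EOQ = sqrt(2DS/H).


2*D*S = 2 * 46216.6780 * 363.8073 = 33627929.6763
2*D*S/H = 725952.3920
EOQ = sqrt(725952.3920) = 852.0284

852.0284 units


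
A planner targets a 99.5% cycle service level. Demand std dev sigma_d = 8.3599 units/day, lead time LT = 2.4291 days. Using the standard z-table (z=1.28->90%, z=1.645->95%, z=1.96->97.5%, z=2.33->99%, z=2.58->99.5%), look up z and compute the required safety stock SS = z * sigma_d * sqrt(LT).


From the table, SL = 99.5% corresponds to z = 2.58
sqrt(LT) = sqrt(2.4291) = 1.5586
SS = 2.58 * 8.3599 * 1.5586 = 33.6158

33.6158 units


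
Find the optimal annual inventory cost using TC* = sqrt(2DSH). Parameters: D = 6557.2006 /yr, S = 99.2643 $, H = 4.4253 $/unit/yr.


2*D*S*H = 5760819.4961
TC* = sqrt(5760819.4961) = 2400.1707

2400.1707 $/yr


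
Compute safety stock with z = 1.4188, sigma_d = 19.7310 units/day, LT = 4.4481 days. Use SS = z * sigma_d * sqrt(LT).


sqrt(LT) = sqrt(4.4481) = 2.1091
SS = 1.4188 * 19.7310 * 2.1091 = 59.0415

59.0415 units


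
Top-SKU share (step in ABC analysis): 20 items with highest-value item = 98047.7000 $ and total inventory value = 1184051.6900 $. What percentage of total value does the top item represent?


Top item = 98047.7000
Total = 1184051.6900
Percentage = 98047.7000 / 1184051.6900 * 100 = 8.2807

8.2807%


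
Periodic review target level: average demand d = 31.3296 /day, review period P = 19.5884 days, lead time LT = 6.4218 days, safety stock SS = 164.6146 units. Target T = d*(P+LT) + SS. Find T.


P + LT = 26.0102
d*(P+LT) = 31.3296 * 26.0102 = 814.8892
T = 814.8892 + 164.6146 = 979.5038

979.5038 units


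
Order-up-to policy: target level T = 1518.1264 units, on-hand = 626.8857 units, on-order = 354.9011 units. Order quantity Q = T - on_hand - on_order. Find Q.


Inventory position = OH + OO = 626.8857 + 354.9011 = 981.7868
Q = 1518.1264 - 981.7868 = 536.3396

536.3396 units


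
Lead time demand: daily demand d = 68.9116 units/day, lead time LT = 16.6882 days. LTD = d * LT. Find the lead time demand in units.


LTD = 68.9116 * 16.6882 = 1150.0106

1150.0106 units


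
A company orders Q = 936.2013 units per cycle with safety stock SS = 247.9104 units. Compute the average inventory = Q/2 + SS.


Q/2 = 468.1006
Avg = 468.1006 + 247.9104 = 716.0110

716.0110 units


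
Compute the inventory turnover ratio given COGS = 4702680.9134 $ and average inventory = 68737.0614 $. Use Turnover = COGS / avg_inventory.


Turnover = 4702680.9134 / 68737.0614 = 68.4155

68.4155


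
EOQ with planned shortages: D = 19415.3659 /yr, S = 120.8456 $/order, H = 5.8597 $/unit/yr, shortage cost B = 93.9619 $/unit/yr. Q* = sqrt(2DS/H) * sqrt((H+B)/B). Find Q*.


sqrt(2DS/H) = 894.8815
sqrt((H+B)/B) = 1.0307
Q* = 894.8815 * 1.0307 = 922.3630

922.3630 units


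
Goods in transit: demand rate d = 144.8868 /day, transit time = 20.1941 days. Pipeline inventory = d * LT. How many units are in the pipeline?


Pipeline = 144.8868 * 20.1941 = 2925.8585

2925.8585 units


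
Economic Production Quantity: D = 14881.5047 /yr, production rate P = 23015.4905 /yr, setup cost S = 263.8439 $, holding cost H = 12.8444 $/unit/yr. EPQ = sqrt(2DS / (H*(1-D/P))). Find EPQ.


1 - D/P = 1 - 0.6466 = 0.3534
H*(1-D/P) = 4.5394
2DS = 7852788.4758
EPQ = sqrt(1729923.5164) = 1315.2656

1315.2656 units


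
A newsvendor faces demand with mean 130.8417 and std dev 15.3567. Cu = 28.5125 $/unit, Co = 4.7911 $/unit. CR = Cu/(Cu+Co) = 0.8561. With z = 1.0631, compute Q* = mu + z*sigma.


CR = Cu/(Cu+Co) = 28.5125/(28.5125+4.7911) = 0.8561
z = 1.0631
Q* = 130.8417 + 1.0631 * 15.3567 = 147.1674

147.1674 units


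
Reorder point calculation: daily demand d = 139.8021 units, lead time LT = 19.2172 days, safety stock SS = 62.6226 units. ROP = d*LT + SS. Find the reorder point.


d*LT = 139.8021 * 19.2172 = 2686.6049
ROP = 2686.6049 + 62.6226 = 2749.2275

2749.2275 units


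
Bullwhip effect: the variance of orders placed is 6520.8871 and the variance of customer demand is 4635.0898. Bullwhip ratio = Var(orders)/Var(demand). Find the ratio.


BW = 6520.8871 / 4635.0898 = 1.4069

1.4069


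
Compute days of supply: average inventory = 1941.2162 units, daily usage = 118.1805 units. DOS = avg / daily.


DOS = 1941.2162 / 118.1805 = 16.4259

16.4259 days


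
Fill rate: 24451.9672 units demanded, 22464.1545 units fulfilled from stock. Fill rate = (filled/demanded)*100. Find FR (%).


FR = 22464.1545 / 24451.9672 * 100 = 91.8705

91.8705%


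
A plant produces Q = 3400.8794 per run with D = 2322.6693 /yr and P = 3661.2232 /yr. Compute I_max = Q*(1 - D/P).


D/P = 0.6344
1 - D/P = 0.3656
I_max = 3400.8794 * 0.3656 = 1243.3714

1243.3714 units


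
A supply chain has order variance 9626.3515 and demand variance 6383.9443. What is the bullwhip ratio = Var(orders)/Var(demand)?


BW = 9626.3515 / 6383.9443 = 1.5079

1.5079


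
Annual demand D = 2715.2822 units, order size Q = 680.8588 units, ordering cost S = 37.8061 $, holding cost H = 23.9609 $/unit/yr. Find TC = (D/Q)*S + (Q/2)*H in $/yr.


Ordering cost = D*S/Q = 150.7717
Holding cost = Q*H/2 = 8156.9948
TC = 150.7717 + 8156.9948 = 8307.7665

8307.7665 $/yr


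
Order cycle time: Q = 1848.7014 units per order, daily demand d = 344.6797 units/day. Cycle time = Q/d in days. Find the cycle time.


Cycle = 1848.7014 / 344.6797 = 5.3635

5.3635 days


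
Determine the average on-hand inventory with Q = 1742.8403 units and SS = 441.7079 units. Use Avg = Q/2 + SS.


Q/2 = 871.4202
Avg = 871.4202 + 441.7079 = 1313.1281

1313.1281 units


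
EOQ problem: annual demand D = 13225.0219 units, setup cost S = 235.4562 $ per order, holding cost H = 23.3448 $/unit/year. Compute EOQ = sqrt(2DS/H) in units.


2*D*S = 2 * 13225.0219 * 235.4562 = 6227826.8030
2*D*S/H = 266775.7618
EOQ = sqrt(266775.7618) = 516.5034

516.5034 units


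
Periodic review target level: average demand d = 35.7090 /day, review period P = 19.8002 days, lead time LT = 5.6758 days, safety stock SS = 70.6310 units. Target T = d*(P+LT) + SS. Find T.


P + LT = 25.4760
d*(P+LT) = 35.7090 * 25.4760 = 909.7225
T = 909.7225 + 70.6310 = 980.3535

980.3535 units


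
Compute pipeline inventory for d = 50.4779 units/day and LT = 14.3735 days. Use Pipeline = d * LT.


Pipeline = 50.4779 * 14.3735 = 725.5441

725.5441 units


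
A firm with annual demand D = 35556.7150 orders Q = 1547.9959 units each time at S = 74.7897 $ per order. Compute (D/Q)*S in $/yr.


Number of orders = D/Q = 22.9695
Cost = 22.9695 * 74.7897 = 1717.8831

1717.8831 $/yr


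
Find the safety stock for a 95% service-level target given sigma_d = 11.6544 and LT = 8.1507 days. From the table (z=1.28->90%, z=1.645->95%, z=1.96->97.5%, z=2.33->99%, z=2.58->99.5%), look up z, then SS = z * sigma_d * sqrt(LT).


From the table, SL = 95% corresponds to z = 1.645
sqrt(LT) = sqrt(8.1507) = 2.8549
SS = 1.645 * 11.6544 * 2.8549 = 54.7335

54.7335 units


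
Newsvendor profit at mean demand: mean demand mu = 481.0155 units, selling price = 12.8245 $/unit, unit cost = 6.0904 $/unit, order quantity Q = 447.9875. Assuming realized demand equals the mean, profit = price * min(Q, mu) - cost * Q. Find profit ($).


Sales at mu = min(447.9875, 481.0155) = 447.9875
Revenue = 12.8245 * 447.9875 = 5745.2157
Total cost = 6.0904 * 447.9875 = 2728.4231
Profit = 5745.2157 - 2728.4231 = 3016.7926

3016.7926 $


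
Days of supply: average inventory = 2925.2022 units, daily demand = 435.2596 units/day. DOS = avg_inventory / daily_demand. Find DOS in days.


DOS = 2925.2022 / 435.2596 = 6.7206

6.7206 days


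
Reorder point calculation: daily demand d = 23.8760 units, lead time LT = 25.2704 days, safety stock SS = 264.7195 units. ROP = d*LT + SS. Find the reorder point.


d*LT = 23.8760 * 25.2704 = 603.3561
ROP = 603.3561 + 264.7195 = 868.0756

868.0756 units


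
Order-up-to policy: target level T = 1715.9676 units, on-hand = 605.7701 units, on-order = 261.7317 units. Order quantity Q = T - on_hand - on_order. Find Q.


Inventory position = OH + OO = 605.7701 + 261.7317 = 867.5018
Q = 1715.9676 - 867.5018 = 848.4658

848.4658 units


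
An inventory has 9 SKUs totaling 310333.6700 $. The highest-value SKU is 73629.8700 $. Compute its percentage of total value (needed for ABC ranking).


Top item = 73629.8700
Total = 310333.6700
Percentage = 73629.8700 / 310333.6700 * 100 = 23.7260

23.7260%


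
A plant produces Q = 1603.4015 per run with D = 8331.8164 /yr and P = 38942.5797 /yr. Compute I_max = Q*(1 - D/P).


D/P = 0.2140
1 - D/P = 0.7860
I_max = 1603.4015 * 0.7860 = 1260.3516

1260.3516 units


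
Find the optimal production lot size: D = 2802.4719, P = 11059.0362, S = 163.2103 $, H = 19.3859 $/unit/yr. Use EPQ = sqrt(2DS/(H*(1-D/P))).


1 - D/P = 1 - 0.2534 = 0.7466
H*(1-D/P) = 14.4733
2DS = 914784.5591
EPQ = sqrt(63204.9030) = 251.4059

251.4059 units


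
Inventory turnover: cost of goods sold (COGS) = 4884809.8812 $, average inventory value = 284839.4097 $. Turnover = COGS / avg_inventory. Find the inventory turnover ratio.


Turnover = 4884809.8812 / 284839.4097 = 17.1493

17.1493


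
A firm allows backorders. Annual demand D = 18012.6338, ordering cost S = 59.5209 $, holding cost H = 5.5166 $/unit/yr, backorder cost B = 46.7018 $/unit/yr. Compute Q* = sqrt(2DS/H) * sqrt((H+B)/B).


sqrt(2DS/H) = 623.4514
sqrt((H+B)/B) = 1.0574
Q* = 623.4514 * 1.0574 = 659.2461

659.2461 units


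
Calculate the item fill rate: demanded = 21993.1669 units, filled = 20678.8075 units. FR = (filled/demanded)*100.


FR = 20678.8075 / 21993.1669 * 100 = 94.0238

94.0238%


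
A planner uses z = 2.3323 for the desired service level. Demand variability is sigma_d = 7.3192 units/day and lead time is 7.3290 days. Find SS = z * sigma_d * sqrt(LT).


sqrt(LT) = sqrt(7.3290) = 2.7072
SS = 2.3323 * 7.3192 * 2.7072 = 46.2137

46.2137 units


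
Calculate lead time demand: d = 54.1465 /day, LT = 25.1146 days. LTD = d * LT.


LTD = 54.1465 * 25.1146 = 1359.8677

1359.8677 units


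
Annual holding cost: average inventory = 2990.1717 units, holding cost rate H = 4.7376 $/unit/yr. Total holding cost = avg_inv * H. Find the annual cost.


Cost = 2990.1717 * 4.7376 = 14166.2374

14166.2374 $/yr


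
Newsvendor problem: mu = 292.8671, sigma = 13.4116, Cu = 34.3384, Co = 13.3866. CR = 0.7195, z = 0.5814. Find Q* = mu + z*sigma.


CR = Cu/(Cu+Co) = 34.3384/(34.3384+13.3866) = 0.7195
z = 0.5814
Q* = 292.8671 + 0.5814 * 13.4116 = 300.6646

300.6646 units


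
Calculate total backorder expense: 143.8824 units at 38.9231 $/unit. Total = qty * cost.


Total = 143.8824 * 38.9231 = 5600.3490

5600.3490 $


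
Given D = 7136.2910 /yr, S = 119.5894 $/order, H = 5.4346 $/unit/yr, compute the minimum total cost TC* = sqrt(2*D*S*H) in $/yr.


2*D*S*H = 9276044.3896
TC* = sqrt(9276044.3896) = 3045.6599

3045.6599 $/yr


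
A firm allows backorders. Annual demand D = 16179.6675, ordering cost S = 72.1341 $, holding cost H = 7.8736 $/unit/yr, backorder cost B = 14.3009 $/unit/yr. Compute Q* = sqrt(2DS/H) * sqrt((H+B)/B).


sqrt(2DS/H) = 544.4819
sqrt((H+B)/B) = 1.2452
Q* = 544.4819 * 1.2452 = 677.9984

677.9984 units


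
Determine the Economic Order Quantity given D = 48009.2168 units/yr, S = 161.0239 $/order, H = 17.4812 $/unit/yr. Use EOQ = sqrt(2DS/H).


2*D*S = 2 * 48009.2168 * 161.0239 = 15461262.6502
2*D*S/H = 884450.8758
EOQ = sqrt(884450.8758) = 940.4525

940.4525 units


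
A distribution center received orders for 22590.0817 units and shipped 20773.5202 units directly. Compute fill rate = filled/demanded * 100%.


FR = 20773.5202 / 22590.0817 * 100 = 91.9586

91.9586%


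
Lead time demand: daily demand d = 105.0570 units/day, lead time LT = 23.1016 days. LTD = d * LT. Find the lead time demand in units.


LTD = 105.0570 * 23.1016 = 2426.9848

2426.9848 units


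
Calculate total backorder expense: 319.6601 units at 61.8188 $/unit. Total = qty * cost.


Total = 319.6601 * 61.8188 = 19761.0038

19761.0038 $


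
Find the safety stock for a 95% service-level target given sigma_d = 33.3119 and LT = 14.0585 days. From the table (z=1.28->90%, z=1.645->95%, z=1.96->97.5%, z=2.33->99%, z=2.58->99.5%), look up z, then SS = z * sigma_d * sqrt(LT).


From the table, SL = 95% corresponds to z = 1.645
sqrt(LT) = sqrt(14.0585) = 3.7495
SS = 1.645 * 33.3119 * 3.7495 = 205.4636

205.4636 units


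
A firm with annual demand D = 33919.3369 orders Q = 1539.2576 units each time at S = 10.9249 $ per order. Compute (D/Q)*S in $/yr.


Number of orders = D/Q = 22.0362
Cost = 22.0362 * 10.9249 = 240.7429

240.7429 $/yr


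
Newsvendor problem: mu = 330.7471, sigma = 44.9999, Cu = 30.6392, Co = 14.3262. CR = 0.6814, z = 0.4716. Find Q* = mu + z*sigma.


CR = Cu/(Cu+Co) = 30.6392/(30.6392+14.3262) = 0.6814
z = 0.4716
Q* = 330.7471 + 0.4716 * 44.9999 = 351.9691

351.9691 units


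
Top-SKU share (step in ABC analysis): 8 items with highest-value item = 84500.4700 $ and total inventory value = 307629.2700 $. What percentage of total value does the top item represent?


Top item = 84500.4700
Total = 307629.2700
Percentage = 84500.4700 / 307629.2700 * 100 = 27.4683

27.4683%


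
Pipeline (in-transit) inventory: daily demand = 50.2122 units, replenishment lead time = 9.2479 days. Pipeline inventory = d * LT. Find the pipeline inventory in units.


Pipeline = 50.2122 * 9.2479 = 464.3574

464.3574 units


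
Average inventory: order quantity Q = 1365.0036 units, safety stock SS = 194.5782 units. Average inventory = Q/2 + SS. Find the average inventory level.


Q/2 = 682.5018
Avg = 682.5018 + 194.5782 = 877.0800

877.0800 units
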